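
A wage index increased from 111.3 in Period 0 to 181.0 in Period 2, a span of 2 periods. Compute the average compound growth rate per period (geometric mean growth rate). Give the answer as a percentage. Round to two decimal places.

Growth factor = (181.0/111.3)^(1/2) = (1.626235)^(1/2) = 1.275239
Growth rate = 1.275239 − 1 = 0.275239 = 27.5239%

27.52%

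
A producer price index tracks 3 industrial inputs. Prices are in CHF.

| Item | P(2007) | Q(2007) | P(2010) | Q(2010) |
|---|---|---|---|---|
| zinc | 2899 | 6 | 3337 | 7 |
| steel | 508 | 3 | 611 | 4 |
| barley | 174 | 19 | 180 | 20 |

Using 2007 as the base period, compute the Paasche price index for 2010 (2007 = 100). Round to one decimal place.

113.9

Paasche price index uses current-period quantities as weights.
ΣP(2010)·Q(2010) = 3337×7 + 611×4 + 180×20 = 23359 + 2444 + 3600 = 29403
ΣP(2007)·Q(2010) = 2899×7 + 508×4 + 174×20 = 20293 + 2032 + 3480 = 25805
Index = 29403 / 25805 × 100 = 113.9430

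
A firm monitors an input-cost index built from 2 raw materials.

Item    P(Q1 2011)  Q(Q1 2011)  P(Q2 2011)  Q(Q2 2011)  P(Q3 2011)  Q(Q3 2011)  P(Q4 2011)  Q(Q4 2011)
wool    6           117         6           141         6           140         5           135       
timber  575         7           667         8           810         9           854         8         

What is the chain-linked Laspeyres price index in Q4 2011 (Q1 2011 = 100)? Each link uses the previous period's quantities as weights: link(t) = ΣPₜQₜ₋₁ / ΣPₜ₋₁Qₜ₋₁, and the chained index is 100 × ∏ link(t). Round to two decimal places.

138.89

Link Q1 2011→Q2 2011:
ΣP(Q2 2011)Q(Q1 2011) = 6×117 + 667×7 = 702 + 4669 = 5371
ΣP(Q1 2011)Q(Q1 2011) = 6×117 + 575×7 = 702 + 4025 = 4727
link = 5371/4727 = 1.136239
Link Q2 2011→Q3 2011:
ΣP(Q3 2011)Q(Q2 2011) = 6×141 + 810×8 = 846 + 6480 = 7326
ΣP(Q2 2011)Q(Q2 2011) = 6×141 + 667×8 = 846 + 5336 = 6182
link = 7326/6182 = 1.185053
Link Q3 2011→Q4 2011:
ΣP(Q4 2011)Q(Q3 2011) = 5×140 + 854×9 = 700 + 7686 = 8386
ΣP(Q3 2011)Q(Q3 2011) = 6×140 + 810×9 = 840 + 7290 = 8130
link = 8386/8130 = 1.031488
Chained index = 100 × 1.136239 × 1.185053 × 1.031488 = 138.8903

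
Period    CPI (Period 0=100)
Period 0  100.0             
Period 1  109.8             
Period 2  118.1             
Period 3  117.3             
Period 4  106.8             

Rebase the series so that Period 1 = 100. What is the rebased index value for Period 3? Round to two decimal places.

106.83

Rebased(Period 3) = 117.3 / 109.8 × 100 = 106.8306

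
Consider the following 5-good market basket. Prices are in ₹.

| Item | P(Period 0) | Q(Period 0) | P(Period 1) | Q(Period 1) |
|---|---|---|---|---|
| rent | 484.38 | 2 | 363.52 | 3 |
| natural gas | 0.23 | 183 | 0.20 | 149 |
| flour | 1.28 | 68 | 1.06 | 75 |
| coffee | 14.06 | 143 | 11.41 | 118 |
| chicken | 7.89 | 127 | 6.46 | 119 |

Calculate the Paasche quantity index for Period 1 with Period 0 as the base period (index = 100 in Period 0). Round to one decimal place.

100.8

Paasche quantity index uses current-period prices as weights.
ΣP(Period 1)·Q(Period 1) = 363.52×3 + 0.20×149 + 1.06×75 + 11.41×118 + 6.46×119 = 1090.56 + 29.8 + 79.5 + 1346.38 + 768.74 = 3314.98
ΣP(Period 1)·Q(Period 0) = 363.52×2 + 0.20×183 + 1.06×68 + 11.41×143 + 6.46×127 = 727.04 + 36.6 + 72.08 + 1631.63 + 820.42 = 3287.77
Index = 3314.98 / 3287.77 × 100 = 100.8276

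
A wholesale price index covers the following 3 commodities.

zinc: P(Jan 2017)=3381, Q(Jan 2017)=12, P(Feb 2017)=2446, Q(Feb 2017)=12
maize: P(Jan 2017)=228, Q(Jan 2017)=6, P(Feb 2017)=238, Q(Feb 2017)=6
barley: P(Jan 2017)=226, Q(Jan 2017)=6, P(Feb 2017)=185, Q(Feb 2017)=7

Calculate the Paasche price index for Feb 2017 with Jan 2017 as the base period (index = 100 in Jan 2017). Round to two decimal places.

73.70

Paasche price index uses current-period quantities as weights.
ΣP(Feb 2017)·Q(Feb 2017) = 2446×12 + 238×6 + 185×7 = 29352 + 1428 + 1295 = 32075
ΣP(Jan 2017)·Q(Feb 2017) = 3381×12 + 228×6 + 226×7 = 40572 + 1368 + 1582 = 43522
Index = 32075 / 43522 × 100 = 73.6984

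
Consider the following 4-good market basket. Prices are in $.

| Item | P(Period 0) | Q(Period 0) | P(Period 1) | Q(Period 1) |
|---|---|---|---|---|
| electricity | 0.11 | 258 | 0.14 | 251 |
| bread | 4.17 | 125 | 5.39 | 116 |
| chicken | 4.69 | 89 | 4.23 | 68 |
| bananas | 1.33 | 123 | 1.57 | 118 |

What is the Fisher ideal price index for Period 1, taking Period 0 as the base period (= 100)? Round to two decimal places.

Laspeyres component (base-period weights):
ΣP(Period 1)Q(Period 0) = 0.14×258 + 5.39×125 + 4.23×89 + 1.57×123 = 36.12 + 673.75 + 376.47 + 193.11 = 1279.45
ΣP(Period 0)Q(Period 0) = 0.11×258 + 4.17×125 + 4.69×89 + 1.33×123 = 28.38 + 521.25 + 417.41 + 163.59 = 1130.63
L = 1279.45 / 1130.63 × 100 = 113.1626
Paasche component (current-period weights):
ΣP(Period 1)Q(Period 1) = 0.14×251 + 5.39×116 + 4.23×68 + 1.57×118 = 35.14 + 625.24 + 287.64 + 185.26 = 1133.28
ΣP(Period 0)Q(Period 1) = 0.11×251 + 4.17×116 + 4.69×68 + 1.33×118 = 27.61 + 483.72 + 318.92 + 156.94 = 987.19
P = 1133.28 / 987.19 × 100 = 114.7986
Fisher = √(L × P) = √(113.1626 × 114.7986) = 113.9776

113.98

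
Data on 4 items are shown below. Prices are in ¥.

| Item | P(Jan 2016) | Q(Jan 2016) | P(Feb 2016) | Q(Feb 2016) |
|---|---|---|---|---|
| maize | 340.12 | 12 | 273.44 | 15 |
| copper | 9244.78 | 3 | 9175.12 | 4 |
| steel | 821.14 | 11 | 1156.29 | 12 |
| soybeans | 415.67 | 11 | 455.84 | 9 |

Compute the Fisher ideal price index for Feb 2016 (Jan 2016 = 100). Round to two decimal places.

106.22

Laspeyres component (base-period weights):
ΣP(Feb 2016)Q(Jan 2016) = 273.44×12 + 9175.12×3 + 1156.29×11 + 455.84×11 = 3281.28 + 27525.36 + 12719.19 + 5014.24 = 48540.07
ΣP(Jan 2016)Q(Jan 2016) = 340.12×12 + 9244.78×3 + 821.14×11 + 415.67×11 = 4081.44 + 27734.34 + 9032.54 + 4572.37 = 45420.69
L = 48540.07 / 45420.69 × 100 = 106.8678
Paasche component (current-period weights):
ΣP(Feb 2016)Q(Feb 2016) = 273.44×15 + 9175.12×4 + 1156.29×12 + 455.84×9 = 4101.6 + 36700.48 + 13875.48 + 4102.56 = 58780.12
ΣP(Jan 2016)Q(Feb 2016) = 340.12×15 + 9244.78×4 + 821.14×12 + 415.67×9 = 5101.8 + 36979.12 + 9853.68 + 3741.03 = 55675.63
P = 58780.12 / 55675.63 × 100 = 105.5760
Fisher = √(L × P) = √(106.8678 × 105.5760) = 106.2199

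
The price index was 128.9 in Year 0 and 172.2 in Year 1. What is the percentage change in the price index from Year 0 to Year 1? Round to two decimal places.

Change = (172.2 − 128.9) / 128.9 × 100
       = 43.3 / 128.9 × 100 = 33.5919%

33.59%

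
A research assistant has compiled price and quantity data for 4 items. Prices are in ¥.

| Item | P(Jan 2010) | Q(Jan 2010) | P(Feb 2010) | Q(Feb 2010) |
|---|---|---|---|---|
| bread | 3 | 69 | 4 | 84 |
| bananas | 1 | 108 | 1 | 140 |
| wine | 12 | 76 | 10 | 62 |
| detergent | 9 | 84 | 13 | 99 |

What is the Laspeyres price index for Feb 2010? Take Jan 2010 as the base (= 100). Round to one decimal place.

Laspeyres price index uses base-period quantities as weights.
ΣP(Feb 2010)·Q(Jan 2010) = 4×69 + 1×108 + 10×76 + 13×84 = 276 + 108 + 760 + 1092 = 2236
ΣP(Jan 2010)·Q(Jan 2010) = 3×69 + 1×108 + 12×76 + 9×84 = 207 + 108 + 912 + 756 = 1983
Index = 2236 / 1983 × 100 = 112.7584

112.8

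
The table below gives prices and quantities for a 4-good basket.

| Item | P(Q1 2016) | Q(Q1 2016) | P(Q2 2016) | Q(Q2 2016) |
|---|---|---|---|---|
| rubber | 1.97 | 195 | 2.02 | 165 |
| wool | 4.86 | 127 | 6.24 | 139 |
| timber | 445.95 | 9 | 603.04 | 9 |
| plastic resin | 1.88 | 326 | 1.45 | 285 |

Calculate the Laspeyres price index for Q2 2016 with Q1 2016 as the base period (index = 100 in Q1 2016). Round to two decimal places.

Laspeyres price index uses base-period quantities as weights.
ΣP(Q2 2016)·Q(Q1 2016) = 2.02×195 + 6.24×127 + 603.04×9 + 1.45×326 = 393.9 + 792.48 + 5427.36 + 472.7 = 7086.44
ΣP(Q1 2016)·Q(Q1 2016) = 1.97×195 + 4.86×127 + 445.95×9 + 1.88×326 = 384.15 + 617.22 + 4013.55 + 612.88 = 5627.8
Index = 7086.44 / 5627.8 × 100 = 125.9185

125.92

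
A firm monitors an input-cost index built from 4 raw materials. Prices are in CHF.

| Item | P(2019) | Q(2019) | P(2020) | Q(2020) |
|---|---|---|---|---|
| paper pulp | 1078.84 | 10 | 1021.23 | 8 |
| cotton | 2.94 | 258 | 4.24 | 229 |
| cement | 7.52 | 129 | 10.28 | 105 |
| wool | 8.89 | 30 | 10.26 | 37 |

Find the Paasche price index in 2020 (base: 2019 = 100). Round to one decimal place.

Paasche price index uses current-period quantities as weights.
ΣP(2020)·Q(2020) = 1021.23×8 + 4.24×229 + 10.28×105 + 10.26×37 = 8169.84 + 970.96 + 1079.4 + 379.62 = 10599.82
ΣP(2019)·Q(2020) = 1078.84×8 + 2.94×229 + 7.52×105 + 8.89×37 = 8630.72 + 673.26 + 789.6 + 328.93 = 10422.51
Index = 10599.82 / 10422.51 × 100 = 101.7012

101.7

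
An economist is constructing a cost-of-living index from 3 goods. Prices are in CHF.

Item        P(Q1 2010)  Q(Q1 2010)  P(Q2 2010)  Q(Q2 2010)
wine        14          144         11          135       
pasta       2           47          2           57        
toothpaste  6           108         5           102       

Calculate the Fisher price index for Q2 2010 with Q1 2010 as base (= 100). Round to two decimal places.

Laspeyres component (base-period weights):
ΣP(Q2 2010)Q(Q1 2010) = 11×144 + 2×47 + 5×108 = 1584 + 94 + 540 = 2218
ΣP(Q1 2010)Q(Q1 2010) = 14×144 + 2×47 + 6×108 = 2016 + 94 + 648 = 2758
L = 2218 / 2758 × 100 = 80.4206
Paasche component (current-period weights):
ΣP(Q2 2010)Q(Q2 2010) = 11×135 + 2×57 + 5×102 = 1485 + 114 + 510 = 2109
ΣP(Q1 2010)Q(Q2 2010) = 14×135 + 2×57 + 6×102 = 1890 + 114 + 612 = 2616
P = 2109 / 2616 × 100 = 80.6193
Fisher = √(L × P) = √(80.4206 × 80.6193) = 80.5199

80.52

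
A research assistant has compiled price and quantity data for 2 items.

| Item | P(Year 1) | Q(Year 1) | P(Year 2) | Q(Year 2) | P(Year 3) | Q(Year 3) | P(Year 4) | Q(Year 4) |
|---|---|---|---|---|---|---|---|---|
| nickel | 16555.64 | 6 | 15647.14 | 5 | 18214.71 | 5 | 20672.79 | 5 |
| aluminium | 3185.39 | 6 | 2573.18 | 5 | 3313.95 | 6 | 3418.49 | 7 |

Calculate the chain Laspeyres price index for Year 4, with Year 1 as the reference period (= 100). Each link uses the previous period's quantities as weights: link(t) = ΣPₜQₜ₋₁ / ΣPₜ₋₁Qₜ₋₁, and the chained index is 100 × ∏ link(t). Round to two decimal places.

121.75

Link Year 1→Year 2:
ΣP(Year 2)Q(Year 1) = 15647.14×6 + 2573.18×6 = 93882.84 + 15439.08 = 109321.92
ΣP(Year 1)Q(Year 1) = 16555.64×6 + 3185.39×6 = 99333.84 + 19112.34 = 118446.18
link = 109321.92/118446.18 = 0.922967
Link Year 2→Year 3:
ΣP(Year 3)Q(Year 2) = 18214.71×5 + 3313.95×5 = 91073.55 + 16569.75 = 107643.3
ΣP(Year 2)Q(Year 2) = 15647.14×5 + 2573.18×5 = 78235.7 + 12865.9 = 91101.6
link = 107643.3/91101.6 = 1.181574
Link Year 3→Year 4:
ΣP(Year 4)Q(Year 3) = 20672.79×5 + 3418.49×6 = 103363.95 + 20510.94 = 123874.89
ΣP(Year 3)Q(Year 3) = 18214.71×5 + 3313.95×6 = 91073.55 + 19883.7 = 110957.25
link = 123874.89/110957.25 = 1.116420
Chained index = 100 × 0.922967 × 1.181574 × 1.116420 = 121.7516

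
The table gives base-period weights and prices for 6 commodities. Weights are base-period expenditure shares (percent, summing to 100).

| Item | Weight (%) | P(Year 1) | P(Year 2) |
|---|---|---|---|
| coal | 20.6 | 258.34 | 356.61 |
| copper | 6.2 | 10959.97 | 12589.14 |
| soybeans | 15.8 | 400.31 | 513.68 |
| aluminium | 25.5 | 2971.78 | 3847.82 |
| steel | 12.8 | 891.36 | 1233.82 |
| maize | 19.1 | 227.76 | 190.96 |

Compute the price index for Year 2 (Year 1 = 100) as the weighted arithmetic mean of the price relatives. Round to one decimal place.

coal: 20.6 × (356.61/258.34) = 20.6 × 1.380390 = 28.4360
copper: 6.2 × (12589.14/10959.97) = 6.2 × 1.148647 = 7.1216
soybeans: 15.8 × (513.68/400.31) = 15.8 × 1.283206 = 20.2746
aluminium: 25.5 × (3847.82/2971.78) = 25.5 × 1.294786 = 33.0171
steel: 12.8 × (1233.82/891.36) = 12.8 × 1.384199 = 17.7178
maize: 19.1 × (190.96/227.76) = 19.1 × 0.838426 = 16.0139
Index = Σ wᵢ·(p₁ᵢ/p₀ᵢ) = 28.4360 + 7.1216 + 20.2746 + 33.0171 + 17.7178 + 16.0139 = 122.5810

122.6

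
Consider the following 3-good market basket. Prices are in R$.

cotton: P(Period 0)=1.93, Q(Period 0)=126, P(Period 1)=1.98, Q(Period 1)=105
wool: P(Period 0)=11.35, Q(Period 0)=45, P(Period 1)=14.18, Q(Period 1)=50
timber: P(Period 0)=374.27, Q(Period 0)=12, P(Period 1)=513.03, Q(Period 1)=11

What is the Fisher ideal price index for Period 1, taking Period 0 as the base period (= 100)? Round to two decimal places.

134.26

Laspeyres component (base-period weights):
ΣP(Period 1)Q(Period 0) = 1.98×126 + 14.18×45 + 513.03×12 = 249.48 + 638.1 + 6156.36 = 7043.94
ΣP(Period 0)Q(Period 0) = 1.93×126 + 11.35×45 + 374.27×12 = 243.18 + 510.75 + 4491.24 = 5245.17
L = 7043.94 / 5245.17 × 100 = 134.2938
Paasche component (current-period weights):
ΣP(Period 1)Q(Period 1) = 1.98×105 + 14.18×50 + 513.03×11 = 207.9 + 709 + 5643.33 = 6560.23
ΣP(Period 0)Q(Period 1) = 1.93×105 + 11.35×50 + 374.27×11 = 202.65 + 567.5 + 4116.97 = 4887.12
P = 6560.23 / 4887.12 × 100 = 134.2351
Fisher = √(L × P) = √(134.2938 × 134.2351) = 134.2645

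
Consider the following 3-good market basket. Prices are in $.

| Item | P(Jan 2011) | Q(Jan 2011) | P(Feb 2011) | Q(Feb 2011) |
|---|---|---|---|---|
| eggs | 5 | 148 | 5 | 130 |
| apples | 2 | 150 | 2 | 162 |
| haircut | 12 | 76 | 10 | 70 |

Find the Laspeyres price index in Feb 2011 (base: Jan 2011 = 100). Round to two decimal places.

92.21

Laspeyres price index uses base-period quantities as weights.
ΣP(Feb 2011)·Q(Jan 2011) = 5×148 + 2×150 + 10×76 = 740 + 300 + 760 = 1800
ΣP(Jan 2011)·Q(Jan 2011) = 5×148 + 2×150 + 12×76 = 740 + 300 + 912 = 1952
Index = 1800 / 1952 × 100 = 92.2131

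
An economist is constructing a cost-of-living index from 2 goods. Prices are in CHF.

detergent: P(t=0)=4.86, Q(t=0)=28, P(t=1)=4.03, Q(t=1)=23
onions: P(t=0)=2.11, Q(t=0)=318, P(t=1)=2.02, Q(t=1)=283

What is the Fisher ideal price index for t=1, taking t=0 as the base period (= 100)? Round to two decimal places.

Laspeyres component (base-period weights):
ΣP(t=1)Q(t=0) = 4.03×28 + 2.02×318 = 112.84 + 642.36 = 755.2
ΣP(t=0)Q(t=0) = 4.86×28 + 2.11×318 = 136.08 + 670.98 = 807.06
L = 755.2 / 807.06 × 100 = 93.5742
Paasche component (current-period weights):
ΣP(t=1)Q(t=1) = 4.03×23 + 2.02×283 = 92.69 + 571.66 = 664.35
ΣP(t=0)Q(t=1) = 4.86×23 + 2.11×283 = 111.78 + 597.13 = 708.91
P = 664.35 / 708.91 × 100 = 93.7143
Fisher = √(L × P) = √(93.5742 × 93.7143) = 93.6442

93.64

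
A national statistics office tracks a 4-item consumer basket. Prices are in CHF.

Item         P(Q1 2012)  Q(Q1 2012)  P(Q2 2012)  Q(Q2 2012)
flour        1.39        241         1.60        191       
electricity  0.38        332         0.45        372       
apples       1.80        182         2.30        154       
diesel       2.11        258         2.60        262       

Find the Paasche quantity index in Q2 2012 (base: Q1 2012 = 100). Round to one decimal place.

Paasche quantity index uses current-period prices as weights.
ΣP(Q2 2012)·Q(Q2 2012) = 1.60×191 + 0.45×372 + 2.30×154 + 2.60×262 = 305.6 + 167.4 + 354.2 + 681.2 = 1508.4
ΣP(Q2 2012)·Q(Q1 2012) = 1.60×241 + 0.45×332 + 2.30×182 + 2.60×258 = 385.6 + 149.4 + 418.6 + 670.8 = 1624.4
Index = 1508.4 / 1624.4 × 100 = 92.8589

92.9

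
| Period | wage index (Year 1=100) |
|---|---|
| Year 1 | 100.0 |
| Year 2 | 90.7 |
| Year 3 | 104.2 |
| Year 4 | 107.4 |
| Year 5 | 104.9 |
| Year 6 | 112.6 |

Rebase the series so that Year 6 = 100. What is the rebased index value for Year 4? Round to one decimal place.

Rebased(Year 4) = 107.4 / 112.6 × 100 = 95.3819

95.4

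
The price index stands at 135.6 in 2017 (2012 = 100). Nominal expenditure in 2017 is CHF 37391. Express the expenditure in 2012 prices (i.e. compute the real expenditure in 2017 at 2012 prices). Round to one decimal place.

27574.5

Real = Nominal ÷ (Index/100) = 37391 ÷ (135.6/100)
     = 37391 ÷ 1.356 = 27574.4838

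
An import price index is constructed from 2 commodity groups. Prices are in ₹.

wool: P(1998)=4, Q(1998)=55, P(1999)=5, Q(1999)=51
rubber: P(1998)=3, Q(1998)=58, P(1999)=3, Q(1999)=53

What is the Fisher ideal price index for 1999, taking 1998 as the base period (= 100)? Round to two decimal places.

114.00

Laspeyres component (base-period weights):
ΣP(1999)Q(1998) = 5×55 + 3×58 = 275 + 174 = 449
ΣP(1998)Q(1998) = 4×55 + 3×58 = 220 + 174 = 394
L = 449 / 394 × 100 = 113.9594
Paasche component (current-period weights):
ΣP(1999)Q(1999) = 5×51 + 3×53 = 255 + 159 = 414
ΣP(1998)Q(1999) = 4×51 + 3×53 = 204 + 159 = 363
P = 414 / 363 × 100 = 114.0496
Fisher = √(L × P) = √(113.9594 × 114.0496) = 114.0045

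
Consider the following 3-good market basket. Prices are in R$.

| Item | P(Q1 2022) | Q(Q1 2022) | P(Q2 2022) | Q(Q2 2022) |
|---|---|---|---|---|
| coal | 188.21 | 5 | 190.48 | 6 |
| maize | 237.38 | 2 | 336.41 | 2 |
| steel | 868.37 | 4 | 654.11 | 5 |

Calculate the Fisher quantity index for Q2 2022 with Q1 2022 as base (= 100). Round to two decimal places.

120.76

Laspeyres component (base-period weights):
ΣP(Q1 2022)Q(Q2 2022) = 188.21×6 + 237.38×2 + 868.37×5 = 1129.26 + 474.76 + 4341.85 = 5945.87
ΣP(Q1 2022)Q(Q1 2022) = 188.21×5 + 237.38×2 + 868.37×4 = 941.05 + 474.76 + 3473.48 = 4889.29
L = 5945.87 / 4889.29 × 100 = 121.6101
Paasche component (current-period weights):
ΣP(Q2 2022)Q(Q2 2022) = 190.48×6 + 336.41×2 + 654.11×5 = 1142.88 + 672.82 + 3270.55 = 5086.25
ΣP(Q2 2022)Q(Q1 2022) = 190.48×5 + 336.41×2 + 654.11×4 = 952.4 + 672.82 + 2616.44 = 4241.66
P = 5086.25 / 4241.66 × 100 = 119.9118
Fisher = √(L × P) = √(121.6101 × 119.9118) = 120.7579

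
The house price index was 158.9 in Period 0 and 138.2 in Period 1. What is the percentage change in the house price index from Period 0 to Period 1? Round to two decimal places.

-13.03%

Change = (138.2 − 158.9) / 158.9 × 100
       = -20.7 / 158.9 × 100 = -13.0271%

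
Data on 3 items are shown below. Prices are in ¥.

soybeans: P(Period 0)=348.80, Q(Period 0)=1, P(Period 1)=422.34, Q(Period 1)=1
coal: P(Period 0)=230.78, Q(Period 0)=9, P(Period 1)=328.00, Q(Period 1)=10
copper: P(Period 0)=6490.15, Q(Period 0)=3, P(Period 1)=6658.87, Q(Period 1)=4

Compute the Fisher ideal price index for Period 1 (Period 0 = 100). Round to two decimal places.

106.33

Laspeyres component (base-period weights):
ΣP(Period 1)Q(Period 0) = 422.34×1 + 328.00×9 + 6658.87×3 = 422.34 + 2952 + 19976.61 = 23350.95
ΣP(Period 0)Q(Period 0) = 348.80×1 + 230.78×9 + 6490.15×3 = 348.8 + 2077.02 + 19470.45 = 21896.27
L = 23350.95 / 21896.27 × 100 = 106.6435
Paasche component (current-period weights):
ΣP(Period 1)Q(Period 1) = 422.34×1 + 328.00×10 + 6658.87×4 = 422.34 + 3280 + 26635.48 = 30337.82
ΣP(Period 0)Q(Period 1) = 348.80×1 + 230.78×10 + 6490.15×4 = 348.8 + 2307.8 + 25960.6 = 28617.2
P = 30337.82 / 28617.2 × 100 = 106.0125
Fisher = √(L × P) = √(106.6435 × 106.0125) = 106.3276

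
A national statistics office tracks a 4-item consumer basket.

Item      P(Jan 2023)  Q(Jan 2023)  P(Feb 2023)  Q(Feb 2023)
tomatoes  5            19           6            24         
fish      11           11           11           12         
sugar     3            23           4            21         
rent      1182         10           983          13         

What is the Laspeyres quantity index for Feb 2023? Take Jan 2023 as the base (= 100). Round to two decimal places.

129.54

Laspeyres quantity index uses base-period prices as weights.
ΣP(Jan 2023)·Q(Feb 2023) = 5×24 + 11×12 + 3×21 + 1182×13 = 120 + 132 + 63 + 15366 = 15681
ΣP(Jan 2023)·Q(Jan 2023) = 5×19 + 11×11 + 3×23 + 1182×10 = 95 + 121 + 69 + 11820 = 12105
Index = 15681 / 12105 × 100 = 129.5415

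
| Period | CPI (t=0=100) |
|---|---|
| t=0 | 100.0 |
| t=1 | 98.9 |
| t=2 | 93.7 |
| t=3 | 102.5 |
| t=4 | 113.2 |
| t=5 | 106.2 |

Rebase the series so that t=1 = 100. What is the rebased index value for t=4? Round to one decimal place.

Rebased(t=4) = 113.2 / 98.9 × 100 = 114.4590

114.5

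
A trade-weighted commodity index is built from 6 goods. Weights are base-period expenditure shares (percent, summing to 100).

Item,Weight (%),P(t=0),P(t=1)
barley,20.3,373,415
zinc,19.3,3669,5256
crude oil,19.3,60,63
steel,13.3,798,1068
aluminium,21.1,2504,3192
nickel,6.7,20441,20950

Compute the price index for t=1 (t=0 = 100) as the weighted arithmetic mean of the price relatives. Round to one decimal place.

barley: 20.3 × (415/373) = 20.3 × 1.112601 = 22.5858
zinc: 19.3 × (5256/3669) = 19.3 × 1.432543 = 27.6481
crude oil: 19.3 × (63/60) = 19.3 × 1.050000 = 20.2650
steel: 13.3 × (1068/798) = 13.3 × 1.338346 = 17.8000
aluminium: 21.1 × (3192/2504) = 21.1 × 1.274760 = 26.8974
nickel: 6.7 × (20950/20441) = 6.7 × 1.024901 = 6.8668
Index = Σ wᵢ·(p₁ᵢ/p₀ᵢ) = 22.5858 + 27.6481 + 20.2650 + 17.8000 + 26.8974 + 6.8668 = 122.0631

122.1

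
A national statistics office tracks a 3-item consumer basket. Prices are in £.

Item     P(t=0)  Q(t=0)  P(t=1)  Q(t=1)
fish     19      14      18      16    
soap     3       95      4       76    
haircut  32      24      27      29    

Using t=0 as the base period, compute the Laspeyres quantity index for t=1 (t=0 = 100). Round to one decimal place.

Laspeyres quantity index uses base-period prices as weights.
ΣP(t=0)·Q(t=1) = 19×16 + 3×76 + 32×29 = 304 + 228 + 928 = 1460
ΣP(t=0)·Q(t=0) = 19×14 + 3×95 + 32×24 = 266 + 285 + 768 = 1319
Index = 1460 / 1319 × 100 = 110.6899

110.7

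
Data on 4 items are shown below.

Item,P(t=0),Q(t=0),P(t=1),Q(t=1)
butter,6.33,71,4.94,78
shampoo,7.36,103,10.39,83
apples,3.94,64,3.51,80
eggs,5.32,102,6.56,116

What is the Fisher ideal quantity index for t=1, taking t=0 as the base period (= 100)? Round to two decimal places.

Laspeyres component (base-period weights):
ΣP(t=0)Q(t=1) = 6.33×78 + 7.36×83 + 3.94×80 + 5.32×116 = 493.74 + 610.88 + 315.2 + 617.12 = 2036.94
ΣP(t=0)Q(t=0) = 6.33×71 + 7.36×103 + 3.94×64 + 5.32×102 = 449.43 + 758.08 + 252.16 + 542.64 = 2002.31
L = 2036.94 / 2002.31 × 100 = 101.7295
Paasche component (current-period weights):
ΣP(t=1)Q(t=1) = 4.94×78 + 10.39×83 + 3.51×80 + 6.56×116 = 385.32 + 862.37 + 280.8 + 760.96 = 2289.45
ΣP(t=1)Q(t=0) = 4.94×71 + 10.39×103 + 3.51×64 + 6.56×102 = 350.74 + 1070.17 + 224.64 + 669.12 = 2314.67
P = 2289.45 / 2314.67 × 100 = 98.9104
Fisher = √(L × P) = √(101.7295 × 98.9104) = 100.3101

100.31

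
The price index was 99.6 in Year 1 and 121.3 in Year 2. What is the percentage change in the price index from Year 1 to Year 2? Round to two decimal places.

Change = (121.3 − 99.6) / 99.6 × 100
       = 21.7 / 99.6 × 100 = 21.7871%

21.79%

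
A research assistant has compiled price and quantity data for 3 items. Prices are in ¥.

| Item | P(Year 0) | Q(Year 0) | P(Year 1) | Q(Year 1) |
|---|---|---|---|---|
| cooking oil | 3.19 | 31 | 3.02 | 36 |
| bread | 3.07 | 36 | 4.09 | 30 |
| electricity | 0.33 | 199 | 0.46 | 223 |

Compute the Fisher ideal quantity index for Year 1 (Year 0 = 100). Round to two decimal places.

Laspeyres component (base-period weights):
ΣP(Year 0)Q(Year 1) = 3.19×36 + 3.07×30 + 0.33×223 = 114.84 + 92.1 + 73.59 = 280.53
ΣP(Year 0)Q(Year 0) = 3.19×31 + 3.07×36 + 0.33×199 = 98.89 + 110.52 + 65.67 = 275.08
L = 280.53 / 275.08 × 100 = 101.9812
Paasche component (current-period weights):
ΣP(Year 1)Q(Year 1) = 3.02×36 + 4.09×30 + 0.46×223 = 108.72 + 122.7 + 102.58 = 334
ΣP(Year 1)Q(Year 0) = 3.02×31 + 4.09×36 + 0.46×199 = 93.62 + 147.24 + 91.54 = 332.4
P = 334 / 332.4 × 100 = 100.4813
Fisher = √(L × P) = √(101.9812 × 100.4813) = 101.2285

101.23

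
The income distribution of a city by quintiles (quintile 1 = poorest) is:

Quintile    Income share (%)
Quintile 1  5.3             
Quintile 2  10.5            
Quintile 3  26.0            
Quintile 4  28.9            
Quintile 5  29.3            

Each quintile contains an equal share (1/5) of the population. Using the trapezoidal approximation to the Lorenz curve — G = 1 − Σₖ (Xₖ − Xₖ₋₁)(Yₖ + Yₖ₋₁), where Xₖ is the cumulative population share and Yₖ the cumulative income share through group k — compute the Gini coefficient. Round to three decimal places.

Cumulative income shares Yₖ: 0.0530, 0.1580, 0.4180, 0.7070, 1.0000
Σ (Xₖ−Xₖ₋₁)(Yₖ+Yₖ₋₁) = (1/5)(0.0530+0.0000) + (1/5)(0.1580+0.0530) + (1/5)(0.4180+0.1580) + (1/5)(0.7070+0.4180) + (1/5)(1.0000+0.7070)
  = 0.0106 + 0.0422 + 0.1152 + 0.2250 + 0.3414 = 0.7344
G = 1 − 0.7344 = 0.2656

0.266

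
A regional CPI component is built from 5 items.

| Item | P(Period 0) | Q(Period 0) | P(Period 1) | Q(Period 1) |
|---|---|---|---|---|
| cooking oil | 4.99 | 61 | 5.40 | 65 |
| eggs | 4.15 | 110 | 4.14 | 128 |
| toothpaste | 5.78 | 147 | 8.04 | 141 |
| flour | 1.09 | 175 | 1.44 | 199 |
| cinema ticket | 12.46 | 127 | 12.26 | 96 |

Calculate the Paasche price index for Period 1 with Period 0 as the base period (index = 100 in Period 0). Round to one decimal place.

Paasche price index uses current-period quantities as weights.
ΣP(Period 1)·Q(Period 1) = 5.40×65 + 4.14×128 + 8.04×141 + 1.44×199 + 12.26×96 = 351 + 529.92 + 1133.64 + 286.56 + 1176.96 = 3478.08
ΣP(Period 0)·Q(Period 1) = 4.99×65 + 4.15×128 + 5.78×141 + 1.09×199 + 12.46×96 = 324.35 + 531.2 + 814.98 + 216.91 + 1196.16 = 3083.6
Index = 3478.08 / 3083.6 × 100 = 112.7928

112.8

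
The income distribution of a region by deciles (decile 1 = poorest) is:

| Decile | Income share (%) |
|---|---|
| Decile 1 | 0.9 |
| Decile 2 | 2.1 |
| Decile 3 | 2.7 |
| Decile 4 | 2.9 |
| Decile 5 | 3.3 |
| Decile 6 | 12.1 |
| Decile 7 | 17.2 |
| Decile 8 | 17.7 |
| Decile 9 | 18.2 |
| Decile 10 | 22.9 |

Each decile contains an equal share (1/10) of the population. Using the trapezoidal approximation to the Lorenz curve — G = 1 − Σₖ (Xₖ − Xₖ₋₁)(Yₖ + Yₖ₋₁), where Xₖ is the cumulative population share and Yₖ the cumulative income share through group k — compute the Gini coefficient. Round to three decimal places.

0.437

Cumulative income shares Yₖ: 0.0090, 0.0300, 0.0570, 0.0860, 0.1190, 0.2400, 0.4120, 0.5890, 0.7710, 1.0000
Σ (Xₖ−Xₖ₋₁)(Yₖ+Yₖ₋₁) = (1/10)(0.0090+0.0000) + (1/10)(0.0300+0.0090) + (1/10)(0.0570+0.0300) + (1/10)(0.0860+0.0570) + (1/10)(0.1190+0.0860) + (1/10)(0.2400+0.1190) + (1/10)(0.4120+0.2400) + (1/10)(0.5890+0.4120) + (1/10)(0.7710+0.5890) + (1/10)(1.0000+0.7710)
  = 0.0009 + 0.0039 + 0.0087 + 0.0143 + 0.0205 + 0.0359 + 0.0652 + 0.1001 + 0.1360 + 0.1771 = 0.5626
G = 1 − 0.5626 = 0.4374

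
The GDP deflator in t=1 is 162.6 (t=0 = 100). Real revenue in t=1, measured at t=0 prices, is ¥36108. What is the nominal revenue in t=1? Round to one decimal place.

Nominal = Real × (Index/100) = 36108 × (162.6/100)
        = 36108 × 1.626 = 58711.6080

58711.6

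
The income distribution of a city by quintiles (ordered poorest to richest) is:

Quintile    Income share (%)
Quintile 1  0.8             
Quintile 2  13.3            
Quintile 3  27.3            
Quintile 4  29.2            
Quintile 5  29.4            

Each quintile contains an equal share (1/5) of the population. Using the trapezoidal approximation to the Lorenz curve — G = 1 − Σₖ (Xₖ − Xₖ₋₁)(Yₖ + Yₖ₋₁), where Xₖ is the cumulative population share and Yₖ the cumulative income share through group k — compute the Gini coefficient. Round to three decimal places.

Cumulative income shares Yₖ: 0.0080, 0.1410, 0.4140, 0.7060, 1.0000
Σ (Xₖ−Xₖ₋₁)(Yₖ+Yₖ₋₁) = (1/5)(0.0080+0.0000) + (1/5)(0.1410+0.0080) + (1/5)(0.4140+0.1410) + (1/5)(0.7060+0.4140) + (1/5)(1.0000+0.7060)
  = 0.0016 + 0.0298 + 0.1110 + 0.2240 + 0.3412 = 0.7076
G = 1 − 0.7076 = 0.2924

0.292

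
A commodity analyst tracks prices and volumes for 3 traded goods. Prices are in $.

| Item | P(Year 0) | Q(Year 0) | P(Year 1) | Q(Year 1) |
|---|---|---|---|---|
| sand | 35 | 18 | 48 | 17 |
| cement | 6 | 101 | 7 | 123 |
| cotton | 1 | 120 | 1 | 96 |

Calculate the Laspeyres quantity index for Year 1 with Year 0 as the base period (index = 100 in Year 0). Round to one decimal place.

105.4

Laspeyres quantity index uses base-period prices as weights.
ΣP(Year 0)·Q(Year 1) = 35×17 + 6×123 + 1×96 = 595 + 738 + 96 = 1429
ΣP(Year 0)·Q(Year 0) = 35×18 + 6×101 + 1×120 = 630 + 606 + 120 = 1356
Index = 1429 / 1356 × 100 = 105.3835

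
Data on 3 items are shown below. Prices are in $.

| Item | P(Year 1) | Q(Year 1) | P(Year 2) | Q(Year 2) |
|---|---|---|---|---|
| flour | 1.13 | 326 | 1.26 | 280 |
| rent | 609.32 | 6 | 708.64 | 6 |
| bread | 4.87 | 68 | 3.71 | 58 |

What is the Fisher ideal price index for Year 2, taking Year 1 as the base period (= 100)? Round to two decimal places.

Laspeyres component (base-period weights):
ΣP(Year 2)Q(Year 1) = 1.26×326 + 708.64×6 + 3.71×68 = 410.76 + 4251.84 + 252.28 = 4914.88
ΣP(Year 1)Q(Year 1) = 1.13×326 + 609.32×6 + 4.87×68 = 368.38 + 3655.92 + 331.16 = 4355.46
L = 4914.88 / 4355.46 × 100 = 112.8441
Paasche component (current-period weights):
ΣP(Year 2)Q(Year 2) = 1.26×280 + 708.64×6 + 3.71×58 = 352.8 + 4251.84 + 215.18 = 4819.82
ΣP(Year 1)Q(Year 2) = 1.13×280 + 609.32×6 + 4.87×58 = 316.4 + 3655.92 + 282.46 = 4254.78
P = 4819.82 / 4254.78 × 100 = 113.2801
Fisher = √(L × P) = √(112.8441 × 113.2801) = 113.0619

113.06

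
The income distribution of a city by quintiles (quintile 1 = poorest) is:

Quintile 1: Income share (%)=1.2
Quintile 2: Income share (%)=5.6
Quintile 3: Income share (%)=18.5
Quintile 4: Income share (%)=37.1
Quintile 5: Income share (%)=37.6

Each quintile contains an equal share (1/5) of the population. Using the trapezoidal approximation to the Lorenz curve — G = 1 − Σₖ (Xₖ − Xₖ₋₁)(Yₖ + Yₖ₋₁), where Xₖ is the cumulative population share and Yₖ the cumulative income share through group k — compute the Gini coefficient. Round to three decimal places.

0.417

Cumulative income shares Yₖ: 0.0120, 0.0680, 0.2530, 0.6240, 1.0000
Σ (Xₖ−Xₖ₋₁)(Yₖ+Yₖ₋₁) = (1/5)(0.0120+0.0000) + (1/5)(0.0680+0.0120) + (1/5)(0.2530+0.0680) + (1/5)(0.6240+0.2530) + (1/5)(1.0000+0.6240)
  = 0.0024 + 0.0160 + 0.0642 + 0.1754 + 0.3248 = 0.5828
G = 1 − 0.5828 = 0.4172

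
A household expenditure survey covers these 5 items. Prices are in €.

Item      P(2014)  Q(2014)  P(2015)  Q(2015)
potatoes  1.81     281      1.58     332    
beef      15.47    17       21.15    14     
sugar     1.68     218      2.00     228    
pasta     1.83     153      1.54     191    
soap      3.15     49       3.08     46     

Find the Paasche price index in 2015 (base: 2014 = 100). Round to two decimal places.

101.03

Paasche price index uses current-period quantities as weights.
ΣP(2015)·Q(2015) = 1.58×332 + 21.15×14 + 2.00×228 + 1.54×191 + 3.08×46 = 524.56 + 296.1 + 456 + 294.14 + 141.68 = 1712.48
ΣP(2014)·Q(2015) = 1.81×332 + 15.47×14 + 1.68×228 + 1.83×191 + 3.15×46 = 600.92 + 216.58 + 383.04 + 349.53 + 144.9 = 1694.97
Index = 1712.48 / 1694.97 × 100 = 101.0331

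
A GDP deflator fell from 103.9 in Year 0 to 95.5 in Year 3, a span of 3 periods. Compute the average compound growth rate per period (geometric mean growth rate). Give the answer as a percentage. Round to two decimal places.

-2.77%

Growth factor = (95.5/103.9)^(1/3) = (0.919153)^(1/3) = 0.972290
Growth rate = 0.972290 − 1 = -0.027710 = -2.7710%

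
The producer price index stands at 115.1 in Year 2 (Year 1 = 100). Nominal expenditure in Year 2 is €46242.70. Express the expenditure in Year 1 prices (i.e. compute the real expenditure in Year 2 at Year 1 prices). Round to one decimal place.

Real = Nominal ÷ (Index/100) = 46242.70 ÷ (115.1/100)
     = 46242.70 ÷ 1.151 = 40176.1077

40176.1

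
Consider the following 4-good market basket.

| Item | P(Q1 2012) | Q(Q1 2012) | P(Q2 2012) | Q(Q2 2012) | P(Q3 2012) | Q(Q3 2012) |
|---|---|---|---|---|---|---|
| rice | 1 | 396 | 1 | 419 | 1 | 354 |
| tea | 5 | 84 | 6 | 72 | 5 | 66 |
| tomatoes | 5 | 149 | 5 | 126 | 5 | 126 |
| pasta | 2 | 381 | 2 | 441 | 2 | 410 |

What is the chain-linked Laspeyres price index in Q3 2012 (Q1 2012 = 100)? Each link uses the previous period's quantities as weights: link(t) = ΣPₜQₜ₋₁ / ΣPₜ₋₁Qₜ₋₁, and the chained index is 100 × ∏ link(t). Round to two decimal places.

Link Q1 2012→Q2 2012:
ΣP(Q2 2012)Q(Q1 2012) = 1×396 + 6×84 + 5×149 + 2×381 = 396 + 504 + 745 + 762 = 2407
ΣP(Q1 2012)Q(Q1 2012) = 1×396 + 5×84 + 5×149 + 2×381 = 396 + 420 + 745 + 762 = 2323
link = 2407/2323 = 1.036160
Link Q2 2012→Q3 2012:
ΣP(Q3 2012)Q(Q2 2012) = 1×419 + 5×72 + 5×126 + 2×441 = 419 + 360 + 630 + 882 = 2291
ΣP(Q2 2012)Q(Q2 2012) = 1×419 + 6×72 + 5×126 + 2×441 = 419 + 432 + 630 + 882 = 2363
link = 2291/2363 = 0.969530
Chained index = 100 × 1.036160 × 0.969530 = 100.4589

100.46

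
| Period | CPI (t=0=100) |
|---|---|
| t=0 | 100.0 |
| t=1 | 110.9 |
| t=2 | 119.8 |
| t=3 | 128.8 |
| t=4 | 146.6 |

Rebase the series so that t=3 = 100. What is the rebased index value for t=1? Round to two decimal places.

Rebased(t=1) = 110.9 / 128.8 × 100 = 86.1025

86.10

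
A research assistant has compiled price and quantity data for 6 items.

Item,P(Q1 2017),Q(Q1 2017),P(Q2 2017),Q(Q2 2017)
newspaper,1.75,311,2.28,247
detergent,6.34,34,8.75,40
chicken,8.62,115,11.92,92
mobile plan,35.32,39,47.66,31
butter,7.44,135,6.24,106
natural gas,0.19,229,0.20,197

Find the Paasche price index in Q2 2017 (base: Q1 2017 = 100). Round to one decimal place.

Paasche price index uses current-period quantities as weights.
ΣP(Q2 2017)·Q(Q2 2017) = 2.28×247 + 8.75×40 + 11.92×92 + 47.66×31 + 6.24×106 + 0.20×197 = 563.16 + 350 + 1096.64 + 1477.46 + 661.44 + 39.4 = 4188.1
ΣP(Q1 2017)·Q(Q2 2017) = 1.75×247 + 6.34×40 + 8.62×92 + 35.32×31 + 7.44×106 + 0.19×197 = 432.25 + 253.6 + 793.04 + 1094.92 + 788.64 + 37.43 = 3399.88
Index = 4188.1 / 3399.88 × 100 = 123.1838

123.2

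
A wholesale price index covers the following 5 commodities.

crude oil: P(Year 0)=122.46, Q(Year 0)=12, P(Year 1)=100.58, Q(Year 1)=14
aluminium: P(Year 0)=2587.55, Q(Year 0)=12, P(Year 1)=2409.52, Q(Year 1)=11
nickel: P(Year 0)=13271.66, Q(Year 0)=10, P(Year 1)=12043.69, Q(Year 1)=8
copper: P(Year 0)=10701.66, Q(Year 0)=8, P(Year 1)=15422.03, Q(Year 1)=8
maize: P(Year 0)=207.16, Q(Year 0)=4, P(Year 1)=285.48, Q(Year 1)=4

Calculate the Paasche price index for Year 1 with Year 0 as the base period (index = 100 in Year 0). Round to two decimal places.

Paasche price index uses current-period quantities as weights.
ΣP(Year 1)·Q(Year 1) = 100.58×14 + 2409.52×11 + 12043.69×8 + 15422.03×8 + 285.48×4 = 1408.12 + 26504.72 + 96349.52 + 123376.24 + 1141.92 = 248780.52
ΣP(Year 0)·Q(Year 1) = 122.46×14 + 2587.55×11 + 13271.66×8 + 10701.66×8 + 207.16×4 = 1714.44 + 28463.05 + 106173.28 + 85613.28 + 828.64 = 222792.69
Index = 248780.52 / 222792.69 × 100 = 111.6646

111.66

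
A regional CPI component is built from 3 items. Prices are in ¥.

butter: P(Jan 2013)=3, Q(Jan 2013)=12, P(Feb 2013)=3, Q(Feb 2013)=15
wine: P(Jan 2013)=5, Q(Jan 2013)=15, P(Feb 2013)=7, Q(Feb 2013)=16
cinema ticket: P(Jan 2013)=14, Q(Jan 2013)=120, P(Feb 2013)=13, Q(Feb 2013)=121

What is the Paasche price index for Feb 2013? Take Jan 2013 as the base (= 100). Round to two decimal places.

Paasche price index uses current-period quantities as weights.
ΣP(Feb 2013)·Q(Feb 2013) = 3×15 + 7×16 + 13×121 = 45 + 112 + 1573 = 1730
ΣP(Jan 2013)·Q(Feb 2013) = 3×15 + 5×16 + 14×121 = 45 + 80 + 1694 = 1819
Index = 1730 / 1819 × 100 = 95.1072

95.11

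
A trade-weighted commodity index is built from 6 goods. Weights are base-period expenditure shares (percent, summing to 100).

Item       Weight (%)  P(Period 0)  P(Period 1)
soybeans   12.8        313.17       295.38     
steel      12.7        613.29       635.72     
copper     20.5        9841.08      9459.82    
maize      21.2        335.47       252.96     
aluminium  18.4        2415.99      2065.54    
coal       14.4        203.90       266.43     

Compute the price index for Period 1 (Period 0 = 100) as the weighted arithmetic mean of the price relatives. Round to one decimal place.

soybeans: 12.8 × (295.38/313.17) = 12.8 × 0.943194 = 12.0729
steel: 12.7 × (635.72/613.29) = 12.7 × 1.036573 = 13.1645
copper: 20.5 × (9459.82/9841.08) = 20.5 × 0.961258 = 19.7058
maize: 21.2 × (252.96/335.47) = 21.2 × 0.754047 = 15.9858
aluminium: 18.4 × (2065.54/2415.99) = 18.4 × 0.854946 = 15.7310
coal: 14.4 × (266.43/203.90) = 14.4 × 1.306670 = 18.8160
Index = Σ wᵢ·(p₁ᵢ/p₀ᵢ) = 12.0729 + 13.1645 + 19.7058 + 15.9858 + 15.7310 + 18.8160 = 95.4760

95.5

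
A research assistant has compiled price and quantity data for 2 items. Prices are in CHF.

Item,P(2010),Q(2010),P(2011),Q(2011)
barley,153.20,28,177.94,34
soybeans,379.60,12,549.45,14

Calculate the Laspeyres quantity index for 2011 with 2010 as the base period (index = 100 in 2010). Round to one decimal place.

119.0

Laspeyres quantity index uses base-period prices as weights.
ΣP(2010)·Q(2011) = 153.20×34 + 379.60×14 = 5208.8 + 5314.4 = 10523.2
ΣP(2010)·Q(2010) = 153.20×28 + 379.60×12 = 4289.6 + 4555.2 = 8844.8
Index = 10523.2 / 8844.8 × 100 = 118.9761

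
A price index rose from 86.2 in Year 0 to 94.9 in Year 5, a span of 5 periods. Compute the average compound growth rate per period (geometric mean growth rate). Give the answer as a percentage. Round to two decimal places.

1.94%

Growth factor = (94.9/86.2)^(1/5) = (1.100928)^(1/5) = 1.019417
Growth rate = 1.019417 − 1 = 0.019417 = 1.9417%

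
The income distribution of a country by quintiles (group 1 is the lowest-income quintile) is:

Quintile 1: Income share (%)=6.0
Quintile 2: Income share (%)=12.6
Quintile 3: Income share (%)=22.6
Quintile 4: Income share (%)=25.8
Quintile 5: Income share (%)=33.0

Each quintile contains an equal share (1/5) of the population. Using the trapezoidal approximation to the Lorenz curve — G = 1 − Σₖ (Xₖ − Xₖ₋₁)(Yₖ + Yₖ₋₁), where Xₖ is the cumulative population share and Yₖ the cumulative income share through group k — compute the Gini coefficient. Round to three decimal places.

Cumulative income shares Yₖ: 0.0600, 0.1860, 0.4120, 0.6700, 1.0000
Σ (Xₖ−Xₖ₋₁)(Yₖ+Yₖ₋₁) = (1/5)(0.0600+0.0000) + (1/5)(0.1860+0.0600) + (1/5)(0.4120+0.1860) + (1/5)(0.6700+0.4120) + (1/5)(1.0000+0.6700)
  = 0.0120 + 0.0492 + 0.1196 + 0.2164 + 0.3340 = 0.7312
G = 1 − 0.7312 = 0.2688

0.269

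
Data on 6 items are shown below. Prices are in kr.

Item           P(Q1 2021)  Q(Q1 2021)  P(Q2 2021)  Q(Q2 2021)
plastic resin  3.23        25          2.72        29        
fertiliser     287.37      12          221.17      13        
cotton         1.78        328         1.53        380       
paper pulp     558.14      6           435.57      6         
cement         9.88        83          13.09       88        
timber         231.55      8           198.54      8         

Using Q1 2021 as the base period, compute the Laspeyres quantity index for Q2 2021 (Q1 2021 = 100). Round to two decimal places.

104.36

Laspeyres quantity index uses base-period prices as weights.
ΣP(Q1 2021)·Q(Q2 2021) = 3.23×29 + 287.37×13 + 1.78×380 + 558.14×6 + 9.88×88 + 231.55×8 = 93.67 + 3735.81 + 676.4 + 3348.84 + 869.44 + 1852.4 = 10576.56
ΣP(Q1 2021)·Q(Q1 2021) = 3.23×25 + 287.37×12 + 1.78×328 + 558.14×6 + 9.88×83 + 231.55×8 = 80.75 + 3448.44 + 583.84 + 3348.84 + 820.04 + 1852.4 = 10134.31
Index = 10576.56 / 10134.31 × 100 = 104.3639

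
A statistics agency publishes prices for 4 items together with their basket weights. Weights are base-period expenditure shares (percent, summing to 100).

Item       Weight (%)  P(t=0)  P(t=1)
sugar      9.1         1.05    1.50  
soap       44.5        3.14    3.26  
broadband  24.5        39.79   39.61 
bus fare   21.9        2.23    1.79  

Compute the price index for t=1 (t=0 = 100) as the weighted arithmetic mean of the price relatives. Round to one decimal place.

sugar: 9.1 × (1.50/1.05) = 9.1 × 1.428571 = 13.0000
soap: 44.5 × (3.26/3.14) = 44.5 × 1.038217 = 46.2006
broadband: 24.5 × (39.61/39.79) = 24.5 × 0.995476 = 24.3892
bus fare: 21.9 × (1.79/2.23) = 21.9 × 0.802691 = 17.5789
Index = Σ wᵢ·(p₁ᵢ/p₀ᵢ) = 13.0000 + 46.2006 + 24.3892 + 17.5789 = 101.1687

101.2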